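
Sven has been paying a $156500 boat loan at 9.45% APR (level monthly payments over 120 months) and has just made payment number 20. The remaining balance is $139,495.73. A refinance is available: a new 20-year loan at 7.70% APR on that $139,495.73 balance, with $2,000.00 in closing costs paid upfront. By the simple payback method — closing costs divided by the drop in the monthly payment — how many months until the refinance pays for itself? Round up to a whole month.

3 months

Current payment = 156,500 × 9.45%/12 / (1 − (1+0.0078750)^−120) = $2,020.79.
Refinanced payment = 139,495.73 × 0.0064167 / (1 − (1+0.0064167)^−240) = $1,140.89.
Monthly savings = $2,020.79 − $1,140.89 = $879.90.
Break-even = $2,000.00 / $879.90 = 2.27 → 3 months.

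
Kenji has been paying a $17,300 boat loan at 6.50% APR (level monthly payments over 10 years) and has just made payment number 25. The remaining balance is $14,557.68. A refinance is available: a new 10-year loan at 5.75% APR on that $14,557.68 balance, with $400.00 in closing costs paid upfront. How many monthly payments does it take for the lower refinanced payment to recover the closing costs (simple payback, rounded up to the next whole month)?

11 months

Current payment = 17,300 × 6.5%/12 / (1 − (1+0.0054167)^−120) = $196.44.
Refinanced payment = 14,557.68 × 0.0047917 / (1 − (1+0.0047917)^−120) = $159.80.
Monthly savings = $196.44 − $159.80 = $36.64.
Break-even = $400.00 / $36.64 = 10.92 → 11 months.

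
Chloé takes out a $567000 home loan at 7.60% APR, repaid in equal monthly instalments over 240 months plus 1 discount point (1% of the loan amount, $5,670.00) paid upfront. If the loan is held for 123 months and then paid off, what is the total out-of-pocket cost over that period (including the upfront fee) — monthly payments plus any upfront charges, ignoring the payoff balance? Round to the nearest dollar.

At 7.60% the monthly rate is 0.0063333, so the payment is 567,000 × 0.0063333 / (1 − 1.0063333^−240) = $4,602.45.
Total outlay = 123 × $4,602.45 + $5,670.00 = $571,771.35.

$571,771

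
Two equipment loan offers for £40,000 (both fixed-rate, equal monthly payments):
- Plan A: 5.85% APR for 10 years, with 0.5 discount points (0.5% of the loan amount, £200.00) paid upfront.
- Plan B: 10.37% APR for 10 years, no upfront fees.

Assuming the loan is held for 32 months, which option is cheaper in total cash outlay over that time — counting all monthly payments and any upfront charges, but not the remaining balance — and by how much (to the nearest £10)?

Plan A: monthly rate = 5.85%/12 = 0.0048750; payment = 40,000 × 0.0048750 / (1 − (1+0.0048750)^−120) = £441.07.
Plan B: at 10.37% the monthly rate is 0.0086417, so the payment is 40,000 × 0.0086417 / (1 − 1.0086417^−120) = £536.83.
Over 32 months: Plan A costs 32 × £441.07 + £200.00 = £14,314.24; Plan B costs 32 × £536.83 = £17,178.56.
Plan A is cheaper by £17,178.56 − £14,314.24 = £2,864.32.

Plan A by £2,860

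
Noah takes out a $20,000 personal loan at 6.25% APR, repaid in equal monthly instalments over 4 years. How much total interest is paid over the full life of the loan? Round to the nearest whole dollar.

At 6.25% the monthly rate is 0.0052083, so the payment is 20,000 × 0.0052083 / (1 − 1.0052083^−48) = $472.00.
Total paid = 48 × $472.00 = $22,656.00; interest = $22,656.00 − $20,000 = $2,656.00.

$2,656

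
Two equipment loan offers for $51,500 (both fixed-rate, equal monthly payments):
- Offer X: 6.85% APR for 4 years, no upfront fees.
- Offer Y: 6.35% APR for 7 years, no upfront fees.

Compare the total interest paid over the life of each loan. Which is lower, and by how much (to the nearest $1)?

Offer X: at 6.85% the monthly rate is 0.0057083, so the payment is 51,500 × 0.0057083 / (1 − 1.0057083^−48) = $1,229.65.
Total interest on Offer X = 48 × $1,229.65 − $51,500 = $7,523.20.
Offer Y: monthly rate = 6.35%/12 = 0.0052917; payment = 51,500 × 0.0052917 / (1 − (1+0.0052917)^−84) = $761.01.
Total interest on Offer Y = 84 × $761.01 − $51,500 = $12,424.84.
Offer X is lower by $4,901.64.

Offer X by $4,902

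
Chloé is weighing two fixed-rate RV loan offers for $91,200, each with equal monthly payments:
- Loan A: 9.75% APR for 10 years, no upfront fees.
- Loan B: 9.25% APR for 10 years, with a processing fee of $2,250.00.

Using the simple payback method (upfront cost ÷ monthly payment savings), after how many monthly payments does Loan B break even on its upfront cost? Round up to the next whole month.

91 months

Loan A: monthly rate = 9.75%/12 = 0.0081250; payment = 91,200 × 0.0081250 / (1 − (1+0.0081250)^−120) = $1,192.62.
Loan B: at 9.25% the monthly rate is 0.0077083, so the payment is 91,200 × 0.0077083 / (1 − 1.0077083^−120) = $1,167.66.
Monthly savings = $1,192.62 − $1,167.66 = $24.96.
Break-even = $2,250.00 / $24.96 = 90.14 → 91 months.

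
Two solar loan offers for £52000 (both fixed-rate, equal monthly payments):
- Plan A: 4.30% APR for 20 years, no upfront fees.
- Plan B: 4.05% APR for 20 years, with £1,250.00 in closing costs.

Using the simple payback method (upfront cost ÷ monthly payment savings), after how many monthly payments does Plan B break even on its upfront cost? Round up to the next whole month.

Plan A: monthly rate = 4.3%/12 = 0.0035833; payment = 52,000 × 0.0035833 / (1 − (1+0.0035833)^−240) = £323.39.
Plan B: monthly rate = 4.05%/12 = 0.0033750; payment = 52,000 × 0.0033750 / (1 − (1+0.0033750)^−240) = £316.48.
Monthly savings = £323.39 − £316.48 = £6.91.
Break-even = £1,250.00 / £6.91 = 180.90 → 181 months.

181 months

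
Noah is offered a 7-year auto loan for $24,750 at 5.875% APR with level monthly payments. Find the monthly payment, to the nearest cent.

At 5.875% the monthly rate is 0.0048958, so the payment is 24,750 × 0.0048958 / (1 − 1.0048958^−84) = $360.08.

$360.08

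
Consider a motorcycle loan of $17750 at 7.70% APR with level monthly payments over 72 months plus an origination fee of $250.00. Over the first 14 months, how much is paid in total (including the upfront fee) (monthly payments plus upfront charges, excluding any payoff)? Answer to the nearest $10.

Monthly rate = 7.7%/12 = 0.0064167; payment = 17,750 × 0.0064167 / (1 − (1+0.0064167)^−72) = $308.62.
Total outlay = 14 × $308.62 + $250.00 = $4,570.68.

$4,570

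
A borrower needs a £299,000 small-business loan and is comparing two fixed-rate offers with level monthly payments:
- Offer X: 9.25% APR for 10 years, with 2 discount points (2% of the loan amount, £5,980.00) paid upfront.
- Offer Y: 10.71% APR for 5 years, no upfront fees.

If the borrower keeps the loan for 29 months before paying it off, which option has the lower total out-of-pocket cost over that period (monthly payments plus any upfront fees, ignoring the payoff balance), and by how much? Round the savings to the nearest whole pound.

Offer X: monthly rate = 9.25%/12 = 0.0077083; payment = 299,000 × 0.0077083 / (1 − (1+0.0077083)^−120) = £3,828.18.
Offer Y: at 10.71% the monthly rate is 0.0089250, so the payment is 299,000 × 0.0089250 / (1 − 1.0089250^−60) = £6,457.83.
Over 29 months: Offer X costs 29 × £3,828.18 + £5,980.00 = £116,997.22; Offer Y costs 29 × £6,457.83 = £187,277.07.
Offer X is cheaper by £187,277.07 − £116,997.22 = £70,279.85.

Offer X by £70,280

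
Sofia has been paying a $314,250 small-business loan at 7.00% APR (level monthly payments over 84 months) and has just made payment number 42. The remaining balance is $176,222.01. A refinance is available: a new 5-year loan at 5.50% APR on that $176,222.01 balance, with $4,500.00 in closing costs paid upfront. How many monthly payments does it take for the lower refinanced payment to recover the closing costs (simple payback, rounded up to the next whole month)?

4 months

Current payment = 314,250 × 7%/12 / (1 − (1+0.0058333)^−84) = $4,742.87.
Refinanced payment = 176,222.01 × 0.0045833 / (1 − (1+0.0045833)^−60) = $3,366.05.
Monthly savings = $4,742.87 − $3,366.05 = $1,376.82.
Break-even = $4,500.00 / $1,376.82 = 3.27 → 4 months.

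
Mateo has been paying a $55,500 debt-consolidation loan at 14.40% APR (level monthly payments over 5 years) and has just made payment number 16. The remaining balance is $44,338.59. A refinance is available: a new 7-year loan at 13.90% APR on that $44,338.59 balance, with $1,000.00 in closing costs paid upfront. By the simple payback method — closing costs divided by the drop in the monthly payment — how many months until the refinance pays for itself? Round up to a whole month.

Current payment = 55,500 × 14.4%/12 / (1 − (1+0.0120000)^−60) = $1,302.93.
Refinanced payment = 44,338.59 × 0.0115833 / (1 − (1+0.0115833)^−84) = $828.46.
Monthly savings = $1,302.93 − $828.46 = $474.47.
Break-even = $1,000.00 / $474.47 = 2.11 → 3 months.

3 months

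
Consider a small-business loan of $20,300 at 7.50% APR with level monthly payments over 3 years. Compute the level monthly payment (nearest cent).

At 7.50% the monthly rate is 0.0062500, so the payment is 20,300 × 0.0062500 / (1 − 1.0062500^−36) = $631.46.

$631.46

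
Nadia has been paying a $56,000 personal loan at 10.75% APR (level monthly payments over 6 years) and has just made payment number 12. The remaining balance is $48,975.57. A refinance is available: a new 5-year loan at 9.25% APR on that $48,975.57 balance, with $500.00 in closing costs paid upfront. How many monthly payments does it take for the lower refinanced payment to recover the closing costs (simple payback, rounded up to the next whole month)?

14 months

Current payment = 56,000 × 10.75%/12 / (1 − (1+0.0089583)^−72) = $1,058.75.
Refinanced payment = 48,975.57 × 0.0077083 / (1 − (1+0.0077083)^−60) = $1,022.60.
Monthly savings = $1,058.75 − $1,022.60 = $36.15.
Break-even = $500.00 / $36.15 = 13.83 → 14 months.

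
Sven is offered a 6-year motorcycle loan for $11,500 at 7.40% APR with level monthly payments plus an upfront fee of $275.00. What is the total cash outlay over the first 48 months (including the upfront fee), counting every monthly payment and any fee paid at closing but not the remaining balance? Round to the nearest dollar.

At 7.40% the monthly rate is 0.0061667, so the payment is 11,500 × 0.0061667 / (1 − 1.0061667^−72) = $198.28.
Total outlay = 48 × $198.28 + $275.00 = $9,792.44.

$9,792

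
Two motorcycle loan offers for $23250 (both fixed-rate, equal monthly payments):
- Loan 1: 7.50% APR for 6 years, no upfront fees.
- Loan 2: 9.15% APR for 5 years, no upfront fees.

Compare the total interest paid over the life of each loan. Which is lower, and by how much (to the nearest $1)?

Loan 1: monthly rate = 7.5%/12 = 0.0062500; payment = 23,250 × 0.0062500 / (1 − (1+0.0062500)^−72) = $402.00.
Total interest on Loan 1 = 72 × $402.00 − $23,250 = $5,694.00.
Loan 2: at 9.15% the monthly rate is 0.0076250, so the payment is 23,250 × 0.0076250 / (1 − 1.0076250^−60) = $484.33.
Total interest on Loan 2 = 60 × $484.33 − $23,250 = $5,809.80.
Loan 1 is lower by $115.80.

Loan 1 by $116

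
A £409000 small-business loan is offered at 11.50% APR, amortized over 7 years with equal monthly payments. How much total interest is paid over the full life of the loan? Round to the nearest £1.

Monthly rate = 11.5%/12 = 0.0095833; payment = 409,000 × 0.0095833 / (1 − (1+0.0095833)^−84) = £7,111.06.
Total paid = 84 × £7,111.06 = £597,329.04; interest = £597,329.04 − £409,000 = £188,329.04.

£188,329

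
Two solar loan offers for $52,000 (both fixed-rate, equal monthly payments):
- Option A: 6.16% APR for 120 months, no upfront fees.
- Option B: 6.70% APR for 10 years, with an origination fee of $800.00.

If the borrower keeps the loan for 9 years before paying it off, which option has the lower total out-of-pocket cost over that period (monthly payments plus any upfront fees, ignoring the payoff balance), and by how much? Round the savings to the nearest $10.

Option A: monthly rate = 6.16%/12 = 0.0051333; payment = 52,000 × 0.0051333 / (1 − (1+0.0051333)^−120) = $581.49.
Option B: at 6.70% the monthly rate is 0.0055833, so the payment is 52,000 × 0.0055833 / (1 − 1.0055833^−120) = $595.75.
Over 108 months: Option A costs 108 × $581.49 = $62,800.92; Option B costs 108 × $595.75 + $800.00 = $65,141.00.
Option A is cheaper by $65,141.00 − $62,800.92 = $2,340.08.

Option A by $2,340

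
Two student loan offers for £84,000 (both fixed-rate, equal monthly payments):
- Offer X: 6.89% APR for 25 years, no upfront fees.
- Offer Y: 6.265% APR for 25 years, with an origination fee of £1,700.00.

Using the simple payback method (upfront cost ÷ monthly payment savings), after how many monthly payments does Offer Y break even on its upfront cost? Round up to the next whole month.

Offer X: monthly rate = 6.89%/12 = 0.0057417; payment = 84,000 × 0.0057417 / (1 − (1+0.0057417)^−300) = £587.81.
Offer Y: at 6.265% the monthly rate is 0.0052208, so the payment is 84,000 × 0.0052208 / (1 − 1.0052208^−300) = £554.90.
Monthly savings = £587.81 − £554.90 = £32.91.
Break-even = £1,700.00 / £32.91 = 51.66 → 52 months.

52 months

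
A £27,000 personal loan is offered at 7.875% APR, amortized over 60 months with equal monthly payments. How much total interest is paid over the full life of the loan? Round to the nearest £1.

£5,751

At 7.875% the monthly rate is 0.0065625, so the payment is 27,000 × 0.0065625 / (1 − 1.0065625^−60) = £545.85.
Total paid = 60 × £545.85 = £32,751.00; interest = £32,751.00 − £27,000 = £5,751.00.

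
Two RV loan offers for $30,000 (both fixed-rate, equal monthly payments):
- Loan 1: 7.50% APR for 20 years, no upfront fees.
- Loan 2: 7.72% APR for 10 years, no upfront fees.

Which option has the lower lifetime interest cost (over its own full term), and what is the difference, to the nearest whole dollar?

Loan 2 by $14,856

Loan 1: monthly rate = 7.5%/12 = 0.0062500; payment = 30,000 × 0.0062500 / (1 − (1+0.0062500)^−240) = $241.68.
Total interest on Loan 1 = 240 × $241.68 − $30,000 = $28,003.20.
Loan 2: at 7.72% the monthly rate is 0.0064333, so the payment is 30,000 × 0.0064333 / (1 − 1.0064333^−120) = $359.56.
Total interest on Loan 2 = 120 × $359.56 − $30,000 = $13,147.20.
Loan 2 is lower by $14,856.00.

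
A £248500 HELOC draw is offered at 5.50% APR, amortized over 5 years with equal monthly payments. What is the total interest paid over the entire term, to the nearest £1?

At 5.50% the monthly rate is 0.0045833, so the payment is 248,500 × 0.0045833 / (1 − 1.0045833^−60) = £4,746.64.
Total paid = 60 × £4,746.64 = £284,798.40; interest = £284,798.40 − £248,500 = £36,298.40.

£36,298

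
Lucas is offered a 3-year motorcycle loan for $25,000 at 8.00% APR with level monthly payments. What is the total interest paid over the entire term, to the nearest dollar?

At 8.00% the monthly rate is 0.0066667, so the payment is 25,000 × 0.0066667 / (1 − 1.0066667^−36) = $783.41.
Total paid = 36 × $783.41 = $28,202.76; interest = $28,202.76 − $25,000 = $3,202.76.

$3,203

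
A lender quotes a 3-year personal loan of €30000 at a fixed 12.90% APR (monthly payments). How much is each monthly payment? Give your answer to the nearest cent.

€1,009.37

At 12.90% the monthly rate is 0.0107500, so the payment is 30,000 × 0.0107500 / (1 − 1.0107500^−36) = €1,009.37.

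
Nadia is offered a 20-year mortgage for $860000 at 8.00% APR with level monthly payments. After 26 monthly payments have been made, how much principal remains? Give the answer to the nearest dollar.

$818,700

With monthly rate i = 8%/12 = 0.0066667, the balance after k of n payments is P · [(1+i)^n − (1+i)^k] / [(1+i)^n − 1].
(1+0.0066667)^240 = 4.92680277 and (1+0.0066667)^26 = 1.18857857, so the balance is 860,000 × (4.92680277 − 1.18857857) / (4.92680277 − 1) = $818,699.84.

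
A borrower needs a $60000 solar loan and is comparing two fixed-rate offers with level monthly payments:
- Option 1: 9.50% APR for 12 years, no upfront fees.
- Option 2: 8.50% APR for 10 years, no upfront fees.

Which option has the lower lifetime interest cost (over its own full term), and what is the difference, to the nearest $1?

Option 1: monthly rate = 9.5%/12 = 0.0079167; payment = 60,000 × 0.0079167 / (1 − (1+0.0079167)^−144) = $699.82.
Total interest on Option 1 = 144 × $699.82 − $60,000 = $40,774.08.
Option 2: at 8.50% the monthly rate is 0.0070833, so the payment is 60,000 × 0.0070833 / (1 − 1.0070833^−120) = $743.91.
Total interest on Option 2 = 120 × $743.91 − $60,000 = $29,269.20.
Option 2 is lower by $11,504.88.

Option 2 by $11,505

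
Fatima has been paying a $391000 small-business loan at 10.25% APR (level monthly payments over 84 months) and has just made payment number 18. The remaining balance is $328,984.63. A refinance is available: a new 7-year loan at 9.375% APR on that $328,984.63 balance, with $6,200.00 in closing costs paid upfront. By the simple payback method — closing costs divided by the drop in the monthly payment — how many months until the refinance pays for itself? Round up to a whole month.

Current payment = 391,000 × 10.25%/12 / (1 − (1+0.0085417)^−84) = $6,541.68.
Refinanced payment = 328,984.63 × 0.0078125 / (1 − (1+0.0078125)^−84) = $5,355.88.
Monthly savings = $6,541.68 − $5,355.88 = $1,185.80.
Break-even = $6,200.00 / $1,185.80 = 5.23 → 6 months.

6 months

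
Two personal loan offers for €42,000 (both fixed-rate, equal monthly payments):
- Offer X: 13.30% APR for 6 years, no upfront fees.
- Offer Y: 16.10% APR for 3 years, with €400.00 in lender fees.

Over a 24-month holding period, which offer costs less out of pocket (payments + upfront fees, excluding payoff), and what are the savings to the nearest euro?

Offer X by €15,493

Offer X: at 13.30% the monthly rate is 0.0110833, so the payment is 42,000 × 0.0110833 / (1 − 1.0110833^−72) = €849.78.
Offer Y: monthly rate = 16.1%/12 = 0.0134167; payment = 42,000 × 0.0134167 / (1 − (1+0.0134167)^−36) = €1,478.67.
Over 24 months: Offer X costs 24 × €849.78 = €20,394.72; Offer Y costs 24 × €1,478.67 + €400.00 = €35,888.08.
Offer X is cheaper by €35,888.08 − €20,394.72 = €15,493.36.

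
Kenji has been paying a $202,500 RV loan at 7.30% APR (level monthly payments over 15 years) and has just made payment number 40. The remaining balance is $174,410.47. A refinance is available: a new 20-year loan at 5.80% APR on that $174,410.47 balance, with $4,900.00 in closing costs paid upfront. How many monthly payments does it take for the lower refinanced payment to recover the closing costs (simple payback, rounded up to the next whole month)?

Current payment = 202,500 × 7.3%/12 / (1 − (1+0.0060833)^−180) = $1,854.26.
Refinanced payment = 174,410.47 × 0.0048333 / (1 − (1+0.0048333)^−240) = $1,229.49.
Monthly savings = $1,854.26 − $1,229.49 = $624.77.
Break-even = $4,900.00 / $624.77 = 7.84 → 8 months.

8 months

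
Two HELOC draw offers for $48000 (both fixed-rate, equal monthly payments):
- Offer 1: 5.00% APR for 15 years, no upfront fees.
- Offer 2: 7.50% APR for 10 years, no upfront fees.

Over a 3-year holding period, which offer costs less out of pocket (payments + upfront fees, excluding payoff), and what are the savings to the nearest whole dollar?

Offer 1 by $6,847

Offer 1: monthly rate = 5%/12 = 0.0041667; payment = 48,000 × 0.0041667 / (1 − (1+0.0041667)^−180) = $379.58.
Offer 2: at 7.50% the monthly rate is 0.0062500, so the payment is 48,000 × 0.0062500 / (1 − 1.0062500^−120) = $569.77.
Over 36 months: Offer 1 costs 36 × $379.58 = $13,664.88; Offer 2 costs 36 × $569.77 = $20,511.72.
Offer 1 is cheaper by $20,511.72 − $13,664.88 = $6,846.84.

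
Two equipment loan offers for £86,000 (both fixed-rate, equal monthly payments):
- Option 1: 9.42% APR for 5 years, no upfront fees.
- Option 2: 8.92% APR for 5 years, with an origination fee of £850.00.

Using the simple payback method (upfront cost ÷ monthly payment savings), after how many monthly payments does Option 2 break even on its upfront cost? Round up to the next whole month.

Option 1: monthly rate = 9.42%/12 = 0.0078500; payment = 86,000 × 0.0078500 / (1 − (1+0.0078500)^−60) = £1,802.80.
Option 2: at 8.92% the monthly rate is 0.0074333, so the payment is 86,000 × 0.0074333 / (1 − 1.0074333^−60) = £1,781.88.
Monthly savings = £1,802.80 − £1,781.88 = £20.92.
Break-even = £850.00 / £20.92 = 40.63 → 41 months.

41 months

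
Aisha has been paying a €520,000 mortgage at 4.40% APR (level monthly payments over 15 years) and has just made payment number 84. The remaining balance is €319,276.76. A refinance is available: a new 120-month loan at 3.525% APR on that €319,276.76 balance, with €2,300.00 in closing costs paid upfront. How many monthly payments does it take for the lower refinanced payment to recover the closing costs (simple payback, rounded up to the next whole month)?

Current payment = 520,000 × 4.4%/12 / (1 − (1+0.0036667)^−180) = €3,951.44.
Refinanced payment = 319,276.76 × 0.0029375 / (1 − (1+0.0029375)^−120) = €3,160.94.
Monthly savings = €3,951.44 − €3,160.94 = €790.50.
Break-even = €2,300.00 / €790.50 = 2.91 → 3 months.

3 months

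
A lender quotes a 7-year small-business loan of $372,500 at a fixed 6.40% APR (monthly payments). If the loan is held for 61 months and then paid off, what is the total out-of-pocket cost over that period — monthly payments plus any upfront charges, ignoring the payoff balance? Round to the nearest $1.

Monthly rate = 6.4%/12 = 0.0053333; payment = 372,500 × 0.0053333 / (1 − (1+0.0053333)^−84) = $5,513.40.
Total outlay = 61 × $5,513.40 = $336,317.40.

$336,317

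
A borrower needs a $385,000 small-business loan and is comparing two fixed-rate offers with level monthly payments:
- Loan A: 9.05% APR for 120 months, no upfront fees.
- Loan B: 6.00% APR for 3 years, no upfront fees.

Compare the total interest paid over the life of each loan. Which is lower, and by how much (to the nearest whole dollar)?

Loan A: at 9.05% the monthly rate is 0.0075417, so the payment is 385,000 × 0.0075417 / (1 − 1.0075417^−120) = $4,887.44.
Total interest on Loan A = 120 × $4,887.44 − $385,000 = $201,492.80.
Loan B: monthly rate = 6%/12 = 0.0050000; payment = 385,000 × 0.0050000 / (1 − (1+0.0050000)^−36) = $11,712.45.
Total interest on Loan B = 36 × $11,712.45 − $385,000 = $36,648.20.
Loan B is lower by $164,844.60.

Loan B by $164,845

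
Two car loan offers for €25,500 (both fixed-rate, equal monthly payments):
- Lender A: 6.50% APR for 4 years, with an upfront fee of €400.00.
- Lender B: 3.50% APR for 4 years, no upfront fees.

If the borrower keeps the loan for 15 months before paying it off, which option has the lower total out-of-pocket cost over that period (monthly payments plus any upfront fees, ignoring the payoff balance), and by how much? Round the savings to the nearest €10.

Lender A: monthly rate = 6.5%/12 = 0.0054167; payment = 25,500 × 0.0054167 / (1 − (1+0.0054167)^−48) = €604.73.
Lender B: monthly rate = 3.5%/12 = 0.0029167; payment = 25,500 × 0.0029167 / (1 − (1+0.0029167)^−48) = €570.08.
Over 15 months: Lender A costs 15 × €604.73 + €400.00 = €9,470.95; Lender B costs 15 × €570.08 = €8,551.20.
Lender B is cheaper by €9,470.95 − €8,551.20 = €919.75.

Lender B by €920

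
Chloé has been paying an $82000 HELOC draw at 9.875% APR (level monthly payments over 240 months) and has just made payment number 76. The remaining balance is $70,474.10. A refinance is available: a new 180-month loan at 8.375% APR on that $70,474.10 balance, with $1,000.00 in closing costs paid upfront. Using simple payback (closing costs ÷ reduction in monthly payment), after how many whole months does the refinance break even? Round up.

11 months

Current payment = 82,000 × 9.875%/12 / (1 − (1+0.0082292)^−240) = $784.54.
Refinanced payment = 70,474.10 × 0.0069792 / (1 − (1+0.0069792)^−180) = $688.83.
Monthly savings = $784.54 − $688.83 = $95.71.
Break-even = $1,000.00 / $95.71 = 10.45 → 11 months.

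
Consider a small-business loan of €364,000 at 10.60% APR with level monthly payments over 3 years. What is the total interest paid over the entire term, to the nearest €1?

Monthly rate = 10.6%/12 = 0.0088333; payment = 364,000 × 0.0088333 / (1 − (1+0.0088333)^−36) = €11,848.06.
Total paid = 36 × €11,848.06 = €426,530.16; interest = €426,530.16 − €364,000 = €62,530.16.

€62,530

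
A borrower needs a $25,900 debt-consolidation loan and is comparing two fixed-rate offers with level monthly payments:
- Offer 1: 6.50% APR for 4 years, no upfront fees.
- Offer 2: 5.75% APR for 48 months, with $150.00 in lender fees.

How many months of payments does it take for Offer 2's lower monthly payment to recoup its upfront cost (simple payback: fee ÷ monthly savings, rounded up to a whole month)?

Offer 1: monthly rate = 6.5%/12 = 0.0054167; payment = 25,900 × 0.0054167 / (1 − (1+0.0054167)^−48) = $614.22.
Offer 2: monthly rate = 5.75%/12 = 0.0047917; payment = 25,900 × 0.0047917 / (1 − (1+0.0047917)^−48) = $605.30.
Monthly savings = $614.22 − $605.30 = $8.92.
Break-even = $150.00 / $8.92 = 16.82 → 17 months.

17 months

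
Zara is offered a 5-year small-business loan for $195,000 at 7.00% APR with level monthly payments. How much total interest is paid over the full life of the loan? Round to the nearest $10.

$36,670

At 7.00% the monthly rate is 0.0058333, so the payment is 195,000 × 0.0058333 / (1 − 1.0058333^−60) = $3,861.23.
Total paid = 60 × $3,861.23 = $231,673.80; interest = $231,673.80 − $195,000 = $36,673.80.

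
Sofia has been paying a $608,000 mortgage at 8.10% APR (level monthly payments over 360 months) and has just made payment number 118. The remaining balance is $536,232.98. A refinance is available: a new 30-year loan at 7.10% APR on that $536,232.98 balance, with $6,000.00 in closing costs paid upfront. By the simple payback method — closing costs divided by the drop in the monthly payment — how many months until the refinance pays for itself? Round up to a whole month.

7 months

Current payment = 608,000 × 8.1%/12 / (1 − (1+0.0067500)^−360) = $4,503.75.
Refinanced payment = 536,232.98 × 0.0059167 / (1 − (1+0.0059167)^−360) = $3,603.66.
Monthly savings = $4,503.75 − $3,603.66 = $900.09.
Break-even = $6,000.00 / $900.09 = 6.67 → 7 months.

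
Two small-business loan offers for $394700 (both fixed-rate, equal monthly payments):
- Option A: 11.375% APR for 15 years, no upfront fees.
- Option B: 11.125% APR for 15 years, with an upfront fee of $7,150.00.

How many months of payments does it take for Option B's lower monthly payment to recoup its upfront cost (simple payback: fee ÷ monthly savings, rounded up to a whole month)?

115 months

Option A: monthly rate = 11.375%/12 = 0.0094792; payment = 394,700 × 0.0094792 / (1 − (1+0.0094792)^−180) = $4,579.53.
Option B: at 11.125% the monthly rate is 0.0092708, so the payment is 394,700 × 0.0092708 / (1 − 1.0092708^−180) = $4,517.18.
Monthly savings = $4,579.53 − $4,517.18 = $62.35.
Break-even = $7,150.00 / $62.35 = 114.68 → 115 months.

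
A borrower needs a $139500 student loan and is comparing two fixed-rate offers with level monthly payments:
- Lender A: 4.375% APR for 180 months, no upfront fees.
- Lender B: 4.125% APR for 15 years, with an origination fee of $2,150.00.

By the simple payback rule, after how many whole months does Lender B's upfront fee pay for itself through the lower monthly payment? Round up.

122 months

Lender A: at 4.375% the monthly rate is 0.0036458, so the payment is 139,500 × 0.0036458 / (1 − 1.0036458^−180) = $1,058.28.
Lender B: monthly rate = 4.125%/12 = 0.0034375; payment = 139,500 × 0.0034375 / (1 − (1+0.0034375)^−180) = $1,040.62.
Monthly savings = $1,058.28 − $1,040.62 = $17.66.
Break-even = $2,150.00 / $17.66 = 121.74 → 122 months.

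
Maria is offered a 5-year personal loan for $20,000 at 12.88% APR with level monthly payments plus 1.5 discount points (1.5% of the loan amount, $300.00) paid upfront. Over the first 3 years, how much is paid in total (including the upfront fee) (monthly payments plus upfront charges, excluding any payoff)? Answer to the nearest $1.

At 12.88% the monthly rate is 0.0107333, so the payment is 20,000 × 0.0107333 / (1 − 1.0107333^−60) = $453.83.
Total outlay = 36 × $453.83 + $300.00 = $16,637.88.

$16,638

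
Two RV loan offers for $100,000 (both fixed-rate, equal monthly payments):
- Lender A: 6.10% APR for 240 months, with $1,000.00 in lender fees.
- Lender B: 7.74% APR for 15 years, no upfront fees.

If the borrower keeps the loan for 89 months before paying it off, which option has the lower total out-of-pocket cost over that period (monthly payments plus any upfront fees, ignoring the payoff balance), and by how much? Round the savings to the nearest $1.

Lender A by $18,446

Lender A: at 6.10% the monthly rate is 0.0050833, so the payment is 100,000 × 0.0050833 / (1 − 1.0050833^−240) = $722.21.
Lender B: monthly rate = 7.74%/12 = 0.0064500; payment = 100,000 × 0.0064500 / (1 − (1+0.0064500)^−180) = $940.70.
Over 89 months: Lender A costs 89 × $722.21 + $1,000.00 = $65,276.69; Lender B costs 89 × $940.70 = $83,722.30.
Lender A is cheaper by $83,722.30 − $65,276.69 = $18,445.61.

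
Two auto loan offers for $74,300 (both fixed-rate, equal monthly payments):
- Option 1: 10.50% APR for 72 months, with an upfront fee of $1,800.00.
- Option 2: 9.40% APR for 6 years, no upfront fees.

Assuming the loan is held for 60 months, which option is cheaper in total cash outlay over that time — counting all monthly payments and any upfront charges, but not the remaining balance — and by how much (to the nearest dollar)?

Option 2 by $4,271

Option 1: at 10.50% the monthly rate is 0.0087500, so the payment is 74,300 × 0.0087500 / (1 − 1.0087500^−72) = $1,395.28.
Option 2: monthly rate = 9.4%/12 = 0.0078333; payment = 74,300 × 0.0078333 / (1 − (1+0.0078333)^−72) = $1,354.10.
Over 60 months: Option 1 costs 60 × $1,395.28 + $1,800.00 = $85,516.80; Option 2 costs 60 × $1,354.10 = $81,246.00.
Option 2 is cheaper by $85,516.80 − $81,246.00 = $4,270.80.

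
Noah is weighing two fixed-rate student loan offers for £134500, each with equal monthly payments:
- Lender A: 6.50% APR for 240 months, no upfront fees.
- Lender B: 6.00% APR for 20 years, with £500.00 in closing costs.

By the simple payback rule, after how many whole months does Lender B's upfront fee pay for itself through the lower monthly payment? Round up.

Lender A: at 6.50% the monthly rate is 0.0054167, so the payment is 134,500 × 0.0054167 / (1 − 1.0054167^−240) = £1,002.80.
Lender B: monthly rate = 6%/12 = 0.0050000; payment = 134,500 × 0.0050000 / (1 − (1+0.0050000)^−240) = £963.60.
Monthly savings = £1,002.80 − £963.60 = £39.20.
Break-even = £500.00 / £39.20 = 12.76 → 13 months.

13 months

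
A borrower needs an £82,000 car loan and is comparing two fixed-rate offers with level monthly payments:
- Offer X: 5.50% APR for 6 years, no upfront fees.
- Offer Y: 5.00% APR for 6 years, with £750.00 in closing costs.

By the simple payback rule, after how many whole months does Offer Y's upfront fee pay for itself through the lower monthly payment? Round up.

Offer X: monthly rate = 5.5%/12 = 0.0045833; payment = 82,000 × 0.0045833 / (1 − (1+0.0045833)^−72) = £1,339.71.
Offer Y: at 5.00% the monthly rate is 0.0041667, so the payment is 82,000 × 0.0041667 / (1 − 1.0041667^−72) = £1,320.60.
Monthly savings = £1,339.71 − £1,320.60 = £19.11.
Break-even = £750.00 / £19.11 = 39.25 → 40 months.

40 months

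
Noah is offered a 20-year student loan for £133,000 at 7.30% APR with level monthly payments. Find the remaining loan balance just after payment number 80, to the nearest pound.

£107,731

With monthly rate i = 7.3%/12 = 0.0060833, the balance after k of n payments is P · [(1+i)^n − (1+i)^k] / [(1+i)^n − 1].
(1+0.0060833)^240 = 4.28695673 and (1+0.0060833)^80 = 1.62448747, so the balance is 133,000 × (4.28695673 − 1.62448747) / (4.28695673 − 1) = £107,731.39.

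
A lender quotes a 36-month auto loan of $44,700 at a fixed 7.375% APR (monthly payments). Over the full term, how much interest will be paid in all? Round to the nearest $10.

$5,260

Monthly rate = 7.375%/12 = 0.0061458; payment = 44,700 × 0.0061458 / (1 − (1+0.0061458)^−36) = $1,387.88.
Total paid = 36 × $1,387.88 = $49,963.68; interest = $49,963.68 − $44,700 = $5,263.68.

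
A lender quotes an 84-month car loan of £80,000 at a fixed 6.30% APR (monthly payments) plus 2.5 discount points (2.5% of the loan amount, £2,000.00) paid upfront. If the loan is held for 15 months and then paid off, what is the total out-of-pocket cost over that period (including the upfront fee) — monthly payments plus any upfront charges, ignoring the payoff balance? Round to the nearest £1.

£19,703

At 6.30% the monthly rate is 0.0052500, so the payment is 80,000 × 0.0052500 / (1 − 1.0052500^−84) = £1,180.22.
Total outlay = 15 × £1,180.22 + £2,000.00 = £19,703.30.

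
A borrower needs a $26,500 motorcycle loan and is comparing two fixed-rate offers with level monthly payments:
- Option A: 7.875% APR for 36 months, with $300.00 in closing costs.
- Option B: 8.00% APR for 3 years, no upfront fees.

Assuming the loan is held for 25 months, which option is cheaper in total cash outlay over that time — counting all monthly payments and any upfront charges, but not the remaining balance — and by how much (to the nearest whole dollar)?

Option A: at 7.875% the monthly rate is 0.0065625, so the payment is 26,500 × 0.0065625 / (1 − 1.0065625^−36) = $828.89.
Option B: at 8.00% the monthly rate is 0.0066667, so the payment is 26,500 × 0.0066667 / (1 − 1.0066667^−36) = $830.41.
Over 25 months: Option A costs 25 × $828.89 + $300.00 = $21,022.25; Option B costs 25 × $830.41 = $20,760.25.
Option B is cheaper by $21,022.25 − $20,760.25 = $262.00.

Option B by $262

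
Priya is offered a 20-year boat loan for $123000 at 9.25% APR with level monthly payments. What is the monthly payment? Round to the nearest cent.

$1,126.52

At 9.25% the monthly rate is 0.0077083, so the payment is 123,000 × 0.0077083 / (1 − 1.0077083^−240) = $1,126.52.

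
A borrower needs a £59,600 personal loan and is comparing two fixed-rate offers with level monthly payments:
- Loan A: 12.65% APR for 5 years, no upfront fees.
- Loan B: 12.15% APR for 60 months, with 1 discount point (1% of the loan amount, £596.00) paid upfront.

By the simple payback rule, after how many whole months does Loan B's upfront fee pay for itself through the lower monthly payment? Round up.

40 months

Loan A: monthly rate = 12.65%/12 = 0.0105417; payment = 59,600 × 0.0105417 / (1 − (1+0.0105417)^−60) = £1,345.43.
Loan B: at 12.15% the monthly rate is 0.0101250, so the payment is 59,600 × 0.0101250 / (1 − 1.0101250^−60) = £1,330.29.
Monthly savings = £1,345.43 − £1,330.29 = £15.14.
Break-even = £596.00 / £15.14 = 39.37 → 40 months.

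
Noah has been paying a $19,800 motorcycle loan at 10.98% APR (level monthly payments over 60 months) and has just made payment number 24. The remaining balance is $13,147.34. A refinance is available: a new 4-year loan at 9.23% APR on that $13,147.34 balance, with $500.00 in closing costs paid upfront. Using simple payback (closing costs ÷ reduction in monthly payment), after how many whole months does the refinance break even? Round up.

5 months

Current payment = 19,800 × 10.98%/12 / (1 − (1+0.0091500)^−60) = $430.30.
Refinanced payment = 13,147.34 × 0.0076917 / (1 − (1+0.0076917)^−48) = $328.61.
Monthly savings = $430.30 − $328.61 = $101.69.
Break-even = $500.00 / $101.69 = 4.92 → 5 months.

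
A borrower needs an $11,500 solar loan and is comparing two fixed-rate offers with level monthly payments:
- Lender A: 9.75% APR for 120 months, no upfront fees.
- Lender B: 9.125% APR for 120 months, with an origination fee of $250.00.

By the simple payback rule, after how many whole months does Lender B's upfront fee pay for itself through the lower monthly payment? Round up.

Lender A: monthly rate = 9.75%/12 = 0.0081250; payment = 11,500 × 0.0081250 / (1 − (1+0.0081250)^−120) = $150.39.
Lender B: monthly rate = 9.125%/12 = 0.0076042; payment = 11,500 × 0.0076042 / (1 − (1+0.0076042)^−120) = $146.46.
Monthly savings = $150.39 − $146.46 = $3.93.
Break-even = $250.00 / $3.93 = 63.61 → 64 months.

64 months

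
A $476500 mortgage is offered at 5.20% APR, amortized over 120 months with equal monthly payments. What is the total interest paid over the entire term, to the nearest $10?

Monthly rate = 5.2%/12 = 0.0043333; payment = 476,500 × 0.0043333 / (1 − (1+0.0043333)^−120) = $5,100.73.
Total paid = 120 × $5,100.73 = $612,087.60; interest = $612,087.60 − $476,500 = $135,587.60.

$135,590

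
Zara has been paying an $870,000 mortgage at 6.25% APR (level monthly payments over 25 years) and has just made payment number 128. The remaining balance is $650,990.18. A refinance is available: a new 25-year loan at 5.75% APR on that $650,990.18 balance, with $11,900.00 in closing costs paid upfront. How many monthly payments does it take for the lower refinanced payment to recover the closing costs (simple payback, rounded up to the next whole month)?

Current payment = 870,000 × 6.25%/12 / (1 − (1+0.0052083)^−300) = $5,739.12.
Refinanced payment = 650,990.18 × 0.0047917 / (1 − (1+0.0047917)^−300) = $4,095.42.
Monthly savings = $5,739.12 − $4,095.42 = $1,643.70.
Break-even = $11,900.00 / $1,643.70 = 7.24 → 8 months.

8 months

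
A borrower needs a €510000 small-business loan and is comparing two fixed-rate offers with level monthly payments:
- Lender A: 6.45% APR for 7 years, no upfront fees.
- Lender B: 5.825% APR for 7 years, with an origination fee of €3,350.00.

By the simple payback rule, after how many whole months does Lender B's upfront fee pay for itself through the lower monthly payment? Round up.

22 months

Lender A: monthly rate = 6.45%/12 = 0.0053750; payment = 510,000 × 0.0053750 / (1 − (1+0.0053750)^−84) = €7,560.87.
Lender B: monthly rate = 5.825%/12 = 0.0048542; payment = 510,000 × 0.0048542 / (1 − (1+0.0048542)^−84) = €7,407.65.
Monthly savings = €7,560.87 − €7,407.65 = €153.22.
Break-even = €3,350.00 / €153.22 = 21.86 → 22 months.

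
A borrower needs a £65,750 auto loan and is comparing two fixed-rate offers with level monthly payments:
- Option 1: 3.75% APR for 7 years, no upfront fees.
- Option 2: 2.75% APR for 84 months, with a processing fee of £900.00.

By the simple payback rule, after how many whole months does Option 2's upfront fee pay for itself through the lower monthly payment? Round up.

Option 1: monthly rate = 3.75%/12 = 0.0031250; payment = 65,750 × 0.0031250 / (1 − (1+0.0031250)^−84) = £891.18.
Option 2: monthly rate = 2.75%/12 = 0.0022917; payment = 65,750 × 0.0022917 / (1 − (1+0.0022917)^−84) = £861.39.
Monthly savings = £891.18 − £861.39 = £29.79.
Break-even = £900.00 / £29.79 = 30.21 → 31 months.

31 months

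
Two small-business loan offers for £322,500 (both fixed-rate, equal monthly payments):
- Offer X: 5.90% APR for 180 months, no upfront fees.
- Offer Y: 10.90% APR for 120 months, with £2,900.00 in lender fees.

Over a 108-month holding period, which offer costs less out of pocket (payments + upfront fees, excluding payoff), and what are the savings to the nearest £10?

Offer X by £188,680

Offer X: monthly rate = 5.9%/12 = 0.0049167; payment = 322,500 × 0.0049167 / (1 − (1+0.0049167)^−180) = £2,704.05.
Offer Y: at 10.90% the monthly rate is 0.0090833, so the payment is 322,500 × 0.0090833 / (1 − 1.0090833^−120) = £4,424.20.
Over 108 months: Offer X costs 108 × £2,704.05 = £292,037.40; Offer Y costs 108 × £4,424.20 + £2,900.00 = £480,713.60.
Offer X is cheaper by £480,713.60 − £292,037.40 = £188,676.20.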